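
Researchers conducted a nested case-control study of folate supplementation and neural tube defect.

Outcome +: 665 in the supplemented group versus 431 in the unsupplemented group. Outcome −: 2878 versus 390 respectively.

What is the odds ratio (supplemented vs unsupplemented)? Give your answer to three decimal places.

0.209

From the description: a = 665, b = 2878, c = 431, d = 390.
OR = (a·d)/(b·c) = (665 × 390) / (2878 × 431) = 259350 / 1240418 = 0.20908
Exposure is associated with lower odds of neural tube defect (OR = 0.21 < 1).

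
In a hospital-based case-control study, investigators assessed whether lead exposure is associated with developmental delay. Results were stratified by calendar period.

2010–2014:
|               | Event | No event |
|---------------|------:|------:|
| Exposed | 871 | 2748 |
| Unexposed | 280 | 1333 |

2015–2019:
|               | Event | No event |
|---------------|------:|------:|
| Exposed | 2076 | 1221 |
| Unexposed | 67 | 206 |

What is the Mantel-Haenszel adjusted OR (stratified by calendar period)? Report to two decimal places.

OR_MH = Σ(aᵢdᵢ/nᵢ) / Σ(bᵢcᵢ/nᵢ), where nᵢ is the stratum total.
Stratum 1 (2010–2014): n = 5232; a·d/n = 871·1333/5232 = 221.9119; b·c/n = 2748·280/5232 = 147.0642
Stratum 2 (2015–2019): n = 3570; a·d/n = 2076·206/3570 = 119.7916; b·c/n = 1221·67/3570 = 22.9151
OR_MH = (221.9119 + 119.7916) / (147.0642 + 22.9151) = 341.7035 / 169.9793 = 2.01026

2.01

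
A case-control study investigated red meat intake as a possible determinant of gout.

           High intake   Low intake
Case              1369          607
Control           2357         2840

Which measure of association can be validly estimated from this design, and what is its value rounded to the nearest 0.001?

2.718

Reading the table with exposure as columns: a = 1369 (High intake, case), b = 2357 (High intake, non-case), c = 607 (Low intake, case), d = 2840.
This is a case-control study: participants were sampled on outcome status, so risks in the source population cannot be estimated directly — relative risk is not valid here. The odds ratio is the appropriate measure.
OR = (a·d)/(b·c) = (1369 × 2840) / (2357 × 607) = 3887960 / 1430699 = 2.71752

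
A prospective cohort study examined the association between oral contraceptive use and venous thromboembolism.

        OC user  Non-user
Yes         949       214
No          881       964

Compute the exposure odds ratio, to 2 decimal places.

4.85

Reading the table with exposure as columns: a = 949 (OC user, case), b = 881 (OC user, non-case), c = 214 (Non-user, case), d = 964.
OR = (a·d)/(b·c) = (949 × 964) / (881 × 214) = 914836 / 188534 = 4.85237
The odds of venous thromboembolism are about 4.85 times as high in the oc user group.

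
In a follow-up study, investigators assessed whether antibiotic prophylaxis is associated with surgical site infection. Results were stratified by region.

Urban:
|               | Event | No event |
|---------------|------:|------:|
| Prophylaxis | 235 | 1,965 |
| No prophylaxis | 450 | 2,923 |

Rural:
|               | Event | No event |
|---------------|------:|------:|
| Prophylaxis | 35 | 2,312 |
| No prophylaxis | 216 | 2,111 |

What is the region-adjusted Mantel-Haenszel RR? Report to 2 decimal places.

0.56

RR_MH = Σ(aᵢ·n₀ᵢ/nᵢ) / Σ(cᵢ·n₁ᵢ/nᵢ), with n₁ᵢ = aᵢ+bᵢ (exposed), n₀ᵢ = cᵢ+dᵢ (unexposed), nᵢ = n₁ᵢ+n₀ᵢ.
Stratum 1 (Urban): n₁ = 2200, n₀ = 3373, n = 5573; a·n₀/n = 235·3373/5573 = 142.2313; c·n₁/n = 450·2200/5573 = 177.6422
Stratum 2 (Rural): n₁ = 2347, n₀ = 2327, n = 4674; a·n₀/n = 35·2327/4674 = 17.4251; c·n₁/n = 216·2347/4674 = 108.4621
RR_MH = (142.2313 + 17.4251) / (177.6422 + 108.4621) = 159.6564 / 286.1043 = 0.55804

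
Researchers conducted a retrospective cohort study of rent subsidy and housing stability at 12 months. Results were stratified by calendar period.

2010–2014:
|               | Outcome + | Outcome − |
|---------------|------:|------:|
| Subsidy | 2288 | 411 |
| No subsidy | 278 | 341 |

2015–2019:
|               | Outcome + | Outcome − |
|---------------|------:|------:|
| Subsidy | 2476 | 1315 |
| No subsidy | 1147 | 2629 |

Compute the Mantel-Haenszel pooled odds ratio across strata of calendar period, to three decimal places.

4.686

OR_MH = Σ(aᵢdᵢ/nᵢ) / Σ(bᵢcᵢ/nᵢ), where nᵢ is the stratum total.
Stratum 1 (2010–2014): n = 3318; a·d/n = 2288·341/3318 = 235.1441; b·c/n = 411·278/3318 = 34.4358
Stratum 2 (2015–2019): n = 7567; a·d/n = 2476·2629/7567 = 860.2358; b·c/n = 1315·1147/7567 = 199.3267
OR_MH = (235.1441 + 860.2358) / (34.4358 + 199.3267) = 1095.3798 / 233.7625 = 4.68587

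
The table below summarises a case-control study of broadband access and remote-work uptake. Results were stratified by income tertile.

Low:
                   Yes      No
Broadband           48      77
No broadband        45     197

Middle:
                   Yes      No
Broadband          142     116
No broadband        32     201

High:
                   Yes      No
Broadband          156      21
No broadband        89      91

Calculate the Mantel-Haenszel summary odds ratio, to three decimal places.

OR_MH = Σ(aᵢdᵢ/nᵢ) / Σ(bᵢcᵢ/nᵢ), where nᵢ is the stratum total.
Stratum 1 (Low): n = 367; a·d/n = 48·197/367 = 25.7657; b·c/n = 77·45/367 = 9.4414
Stratum 2 (Middle): n = 491; a·d/n = 142·201/491 = 58.1303; b·c/n = 116·32/491 = 7.5601
Stratum 3 (High): n = 357; a·d/n = 156·91/357 = 39.7647; b·c/n = 21·89/357 = 5.2353
OR_MH = (25.7657 + 58.1303 + 39.7647) / (9.4414 + 7.5601 + 5.2353) = 123.6607 / 22.2368 = 5.56109

5.561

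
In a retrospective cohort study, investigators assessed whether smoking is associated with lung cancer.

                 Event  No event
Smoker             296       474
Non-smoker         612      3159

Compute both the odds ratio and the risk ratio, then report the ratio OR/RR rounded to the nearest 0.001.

1.361

Cells: a = 296, b = 474, c = 612, d = 3159.
OR = (296·3159)/(474·612) = 935064/290088 = 3.22338
Risk in exposed = 296/770 = 0.38442; risk in unexposed = 612/3771 = 0.16229; RR = 2.36868
OR/RR = 3.22338 / 2.36868 = 1.36084
The outcome is not rare, so the OR lies further from 1 than the RR.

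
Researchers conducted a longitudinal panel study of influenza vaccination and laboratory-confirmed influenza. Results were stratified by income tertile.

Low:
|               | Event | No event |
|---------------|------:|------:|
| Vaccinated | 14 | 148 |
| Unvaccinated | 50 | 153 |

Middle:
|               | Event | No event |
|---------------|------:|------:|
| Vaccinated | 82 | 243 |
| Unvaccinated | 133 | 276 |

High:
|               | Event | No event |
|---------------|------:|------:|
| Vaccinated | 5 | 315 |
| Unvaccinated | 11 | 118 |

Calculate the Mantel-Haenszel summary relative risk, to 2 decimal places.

RR_MH = Σ(aᵢ·n₀ᵢ/nᵢ) / Σ(cᵢ·n₁ᵢ/nᵢ), with n₁ᵢ = aᵢ+bᵢ (exposed), n₀ᵢ = cᵢ+dᵢ (unexposed), nᵢ = n₁ᵢ+n₀ᵢ.
Stratum 1 (Low): n₁ = 162, n₀ = 203, n = 365; a·n₀/n = 14·203/365 = 7.7863; c·n₁/n = 50·162/365 = 22.1918
Stratum 2 (Middle): n₁ = 325, n₀ = 409, n = 734; a·n₀/n = 82·409/734 = 45.6921; c·n₁/n = 133·325/734 = 58.8896
Stratum 3 (High): n₁ = 320, n₀ = 129, n = 449; a·n₀/n = 5·129/449 = 1.4365; c·n₁/n = 11·320/449 = 7.8396
RR_MH = (7.7863 + 45.6921 + 1.4365) / (22.1918 + 58.8896 + 7.8396) = 54.9149 / 88.9211 = 0.61757

0.62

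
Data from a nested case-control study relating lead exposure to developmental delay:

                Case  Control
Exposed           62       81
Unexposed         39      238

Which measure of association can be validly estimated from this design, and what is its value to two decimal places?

4.67

Cells: a = 62, b = 81, c = 39, d = 238.
This is a nested case-control study: participants were sampled on outcome status, so risks in the source population cannot be estimated directly — relative risk is not valid here. The odds ratio is the appropriate measure.
OR = (a·d)/(b·c) = (62 × 238) / (81 × 39) = 14756 / 3159 = 4.67110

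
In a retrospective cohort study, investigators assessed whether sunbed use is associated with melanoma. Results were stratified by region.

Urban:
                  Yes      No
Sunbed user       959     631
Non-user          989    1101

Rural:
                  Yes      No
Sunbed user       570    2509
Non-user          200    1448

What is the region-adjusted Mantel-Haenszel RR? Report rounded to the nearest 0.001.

1.333

RR_MH = Σ(aᵢ·n₀ᵢ/nᵢ) / Σ(cᵢ·n₁ᵢ/nᵢ), with n₁ᵢ = aᵢ+bᵢ (exposed), n₀ᵢ = cᵢ+dᵢ (unexposed), nᵢ = n₁ᵢ+n₀ᵢ.
Stratum 1 (Urban): n₁ = 1590, n₀ = 2090, n = 3680; a·n₀/n = 959·2090/3680 = 544.6495; c·n₁/n = 989·1590/3680 = 427.3125
Stratum 2 (Rural): n₁ = 3079, n₀ = 1648, n = 4727; a·n₀/n = 570·1648/4727 = 198.7222; c·n₁/n = 200·3079/4727 = 130.2729
RR_MH = (544.6495 + 198.7222) / (427.3125 + 130.2729) = 743.3717 / 557.5854 = 1.33320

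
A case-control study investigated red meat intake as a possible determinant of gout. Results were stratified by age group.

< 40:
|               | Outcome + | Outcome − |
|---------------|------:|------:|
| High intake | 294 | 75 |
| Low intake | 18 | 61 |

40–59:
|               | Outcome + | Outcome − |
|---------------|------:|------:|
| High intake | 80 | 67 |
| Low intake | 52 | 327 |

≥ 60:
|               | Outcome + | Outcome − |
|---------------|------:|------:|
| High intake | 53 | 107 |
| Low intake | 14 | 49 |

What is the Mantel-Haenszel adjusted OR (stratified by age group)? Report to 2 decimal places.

6.20

OR_MH = Σ(aᵢdᵢ/nᵢ) / Σ(bᵢcᵢ/nᵢ), where nᵢ is the stratum total.
Stratum 1 (< 40): n = 448; a·d/n = 294·61/448 = 40.0312; b·c/n = 75·18/448 = 3.0134
Stratum 2 (40–59): n = 526; a·d/n = 80·327/526 = 49.7338; b·c/n = 67·52/526 = 6.6236
Stratum 3 (≥ 60): n = 223; a·d/n = 53·49/223 = 11.6457; b·c/n = 107·14/223 = 6.7175
OR_MH = (40.0312 + 49.7338 + 11.6457) / (3.0134 + 6.6236 + 6.7175) = 101.4108 / 16.3545 = 6.20081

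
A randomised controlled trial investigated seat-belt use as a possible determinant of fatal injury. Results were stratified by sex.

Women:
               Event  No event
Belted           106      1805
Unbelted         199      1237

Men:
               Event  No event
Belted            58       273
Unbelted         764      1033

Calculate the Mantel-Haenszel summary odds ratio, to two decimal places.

0.33

OR_MH = Σ(aᵢdᵢ/nᵢ) / Σ(bᵢcᵢ/nᵢ), where nᵢ is the stratum total.
Stratum 1 (Women): n = 3347; a·d/n = 106·1237/3347 = 39.1760; b·c/n = 1805·199/3347 = 107.3185
Stratum 2 (Men): n = 2128; a·d/n = 58·1033/2128 = 28.1551; b·c/n = 273·764/2128 = 98.0132
OR_MH = (39.1760 + 28.1551) / (107.3185 + 98.0132) = 67.3311 / 205.3317 = 0.32791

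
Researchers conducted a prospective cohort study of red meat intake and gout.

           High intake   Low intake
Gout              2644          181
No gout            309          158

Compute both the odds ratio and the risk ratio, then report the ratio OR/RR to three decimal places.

Reading the table with exposure as columns: a = 2644 (High intake, case), b = 309 (High intake, non-case), c = 181 (Low intake, case), d = 158.
OR = (2644·158)/(309·181) = 417752/55929 = 7.46933
Risk in exposed = 2644/2953 = 0.89536; risk in unexposed = 181/339 = 0.53392; RR = 1.67695
OR/RR = 7.46933 / 1.67695 = 4.45412
The outcome is not rare, so the OR lies further from 1 than the RR.

4.454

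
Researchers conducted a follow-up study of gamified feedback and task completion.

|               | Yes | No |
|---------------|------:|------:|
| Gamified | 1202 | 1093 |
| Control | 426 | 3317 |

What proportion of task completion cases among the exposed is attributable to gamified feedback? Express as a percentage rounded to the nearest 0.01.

Cells: a = 1202, b = 1093, c = 426, d = 3317.
Risk in exposed = 1202/2295 = 0.52375; risk in unexposed = 426/3743 = 0.11381.
RR = 0.52375/0.11381 = 4.60185
AR% = (RR − 1)/RR × 100 = (4.60185 − 1)/4.60185 × 100 = 78.2696%

78.27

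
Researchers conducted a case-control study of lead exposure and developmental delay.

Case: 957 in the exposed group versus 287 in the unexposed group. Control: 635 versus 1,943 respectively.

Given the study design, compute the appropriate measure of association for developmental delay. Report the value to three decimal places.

From the description: a = 957, b = 635, c = 287, d = 1943.
This is a case-control study: participants were sampled on outcome status, so risks in the source population cannot be estimated directly — relative risk is not valid here. The odds ratio is the appropriate measure.
OR = (a·d)/(b·c) = (957 × 1943) / (635 × 287) = 1859451 / 182245 = 10.20303

10.203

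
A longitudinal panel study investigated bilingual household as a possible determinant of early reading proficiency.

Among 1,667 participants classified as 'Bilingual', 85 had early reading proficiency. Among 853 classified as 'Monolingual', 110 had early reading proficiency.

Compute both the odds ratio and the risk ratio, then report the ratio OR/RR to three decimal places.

0.918

From the description: a = 85, b = 1582, c = 110, d = 743.
OR = (85·743)/(1582·110) = 63155/174020 = 0.36292
Risk in exposed = 85/1667 = 0.05099; risk in unexposed = 110/853 = 0.12896; RR = 0.39540
OR/RR = 0.36292 / 0.39540 = 0.91784
The outcome is not rare, so the OR lies further from 1 than the RR.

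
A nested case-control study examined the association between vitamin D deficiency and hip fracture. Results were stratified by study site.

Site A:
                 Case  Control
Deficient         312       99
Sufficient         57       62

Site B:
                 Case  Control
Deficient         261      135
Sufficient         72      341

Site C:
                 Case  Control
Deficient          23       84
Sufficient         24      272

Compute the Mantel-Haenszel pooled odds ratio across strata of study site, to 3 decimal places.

OR_MH = Σ(aᵢdᵢ/nᵢ) / Σ(bᵢcᵢ/nᵢ), where nᵢ is the stratum total.
Stratum 1 (Site A): n = 530; a·d/n = 312·62/530 = 36.4981; b·c/n = 99·57/530 = 10.6472
Stratum 2 (Site B): n = 809; a·d/n = 261·341/809 = 110.0136; b·c/n = 135·72/809 = 12.0148
Stratum 3 (Site C): n = 403; a·d/n = 23·272/403 = 15.5236; b·c/n = 84·24/403 = 5.0025
OR_MH = (36.4981 + 110.0136 + 15.5236) / (10.6472 + 12.0148 + 5.0025) = 162.0353 / 27.6645 = 5.85716

5.857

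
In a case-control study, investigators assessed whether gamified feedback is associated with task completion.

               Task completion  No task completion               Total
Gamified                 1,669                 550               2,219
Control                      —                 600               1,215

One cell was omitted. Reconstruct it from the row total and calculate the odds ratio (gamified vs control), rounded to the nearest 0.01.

2.96

The missing cell is in the unexposed row: 1215 − 600 = 615.
So a = 1669, b = 550, c = 615, d = 600.
OR = (a·d)/(b·c) = (1669 × 600) / (550 × 615) = 1001400 / 338250 = 2.96053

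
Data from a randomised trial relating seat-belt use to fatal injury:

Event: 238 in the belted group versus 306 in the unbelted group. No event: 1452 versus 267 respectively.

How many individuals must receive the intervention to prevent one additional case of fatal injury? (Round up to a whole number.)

3

Risk in treated group = 238/1690 = 0.14083; risk in control = 306/573 = 0.53403.
Absolute risk reduction = 0.53403 − 0.14083 = 0.39320
NNT = 1 / ARR = 1 / 0.39320 = 2.543 → round up → 3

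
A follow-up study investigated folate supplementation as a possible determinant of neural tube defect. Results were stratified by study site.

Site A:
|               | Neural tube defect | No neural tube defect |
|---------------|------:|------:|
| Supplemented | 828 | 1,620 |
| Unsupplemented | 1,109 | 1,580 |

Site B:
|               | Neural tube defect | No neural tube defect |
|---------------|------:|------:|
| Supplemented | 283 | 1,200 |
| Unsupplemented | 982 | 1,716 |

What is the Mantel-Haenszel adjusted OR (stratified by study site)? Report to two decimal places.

0.59

OR_MH = Σ(aᵢdᵢ/nᵢ) / Σ(bᵢcᵢ/nᵢ), where nᵢ is the stratum total.
Stratum 1 (Site A): n = 5137; a·d/n = 828·1580/5137 = 254.6700; b·c/n = 1620·1109/5137 = 349.7333
Stratum 2 (Site B): n = 4181; a·d/n = 283·1716/4181 = 116.1512; b·c/n = 1200·982/4181 = 281.8464
OR_MH = (254.6700 + 116.1512) / (349.7333 + 281.8464) = 370.8212 / 631.5798 = 0.58713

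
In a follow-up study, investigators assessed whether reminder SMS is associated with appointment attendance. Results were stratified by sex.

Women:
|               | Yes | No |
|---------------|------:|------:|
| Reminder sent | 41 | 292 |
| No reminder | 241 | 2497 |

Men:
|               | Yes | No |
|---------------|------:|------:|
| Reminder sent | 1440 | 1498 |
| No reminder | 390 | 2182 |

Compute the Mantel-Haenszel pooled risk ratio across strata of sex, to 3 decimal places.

RR_MH = Σ(aᵢ·n₀ᵢ/nᵢ) / Σ(cᵢ·n₁ᵢ/nᵢ), with n₁ᵢ = aᵢ+bᵢ (exposed), n₀ᵢ = cᵢ+dᵢ (unexposed), nᵢ = n₁ᵢ+n₀ᵢ.
Stratum 1 (Women): n₁ = 333, n₀ = 2738, n = 3071; a·n₀/n = 41·2738/3071 = 36.5542; c·n₁/n = 241·333/3071 = 26.1325
Stratum 2 (Men): n₁ = 2938, n₀ = 2572, n = 5510; a·n₀/n = 1440·2572/5510 = 672.1742; c·n₁/n = 390·2938/5510 = 207.9528
RR_MH = (36.5542 + 672.1742) / (26.1325 + 207.9528) = 708.7284 / 234.0853 = 3.02765

3.028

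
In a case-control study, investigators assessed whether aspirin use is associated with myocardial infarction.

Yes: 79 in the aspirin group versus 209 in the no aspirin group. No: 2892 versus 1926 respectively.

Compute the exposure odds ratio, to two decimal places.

0.25

From the description: a = 79, b = 2892, c = 209, d = 1926.
OR = (a·d)/(b·c) = (79 × 1926) / (2892 × 209) = 152154 / 604428 = 0.25173
Exposure is associated with lower odds of myocardial infarction (OR = 0.25 < 1).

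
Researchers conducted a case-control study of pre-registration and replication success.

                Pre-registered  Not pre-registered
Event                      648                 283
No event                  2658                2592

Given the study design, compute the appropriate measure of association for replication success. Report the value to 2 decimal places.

Reading the table with exposure as columns: a = 648 (Pre-registered, case), b = 2658 (Pre-registered, non-case), c = 283 (Not pre-registered, case), d = 2592.
This is a case-control study: participants were sampled on outcome status, so risks in the source population cannot be estimated directly — relative risk is not valid here. The odds ratio is the appropriate measure.
OR = (a·d)/(b·c) = (648 × 2592) / (2658 × 283) = 1679616 / 752214 = 2.23290

2.23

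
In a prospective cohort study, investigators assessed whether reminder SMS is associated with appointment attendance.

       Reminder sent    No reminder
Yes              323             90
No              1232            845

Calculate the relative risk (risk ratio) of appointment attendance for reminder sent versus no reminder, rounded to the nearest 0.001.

Reading the table with exposure as columns: a = 323 (Reminder sent, case), b = 1232 (Reminder sent, non-case), c = 90 (No reminder, case), d = 845.
Risk in exposed = 323/1555 = 0.20772; risk in unexposed = 90/935 = 0.09626.
RR = 0.20772 / 0.09626 = 2.15795
The risk among the exposed is 2.16 times that among the unexposed.

2.158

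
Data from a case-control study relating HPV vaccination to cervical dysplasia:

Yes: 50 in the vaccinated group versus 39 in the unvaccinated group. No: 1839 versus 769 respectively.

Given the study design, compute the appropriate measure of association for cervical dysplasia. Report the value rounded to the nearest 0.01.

From the description: a = 50, b = 1839, c = 39, d = 769.
This is a case-control study: participants were sampled on outcome status, so risks in the source population cannot be estimated directly — relative risk is not valid here. The odds ratio is the appropriate measure.
OR = (a·d)/(b·c) = (50 × 769) / (1839 × 39) = 38450 / 71721 = 0.53611

0.54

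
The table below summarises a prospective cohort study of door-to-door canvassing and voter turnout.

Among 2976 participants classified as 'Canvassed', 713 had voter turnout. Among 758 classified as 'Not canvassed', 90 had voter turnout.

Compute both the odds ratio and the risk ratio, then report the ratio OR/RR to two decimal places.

From the description: a = 713, b = 2263, c = 90, d = 668.
OR = (713·668)/(2263·90) = 476284/203670 = 2.33851
Risk in exposed = 713/2976 = 0.23958; risk in unexposed = 90/758 = 0.11873; RR = 2.01782
OR/RR = 2.33851 / 2.01782 = 1.15893
The outcome is not rare, so the OR lies further from 1 than the RR.

1.16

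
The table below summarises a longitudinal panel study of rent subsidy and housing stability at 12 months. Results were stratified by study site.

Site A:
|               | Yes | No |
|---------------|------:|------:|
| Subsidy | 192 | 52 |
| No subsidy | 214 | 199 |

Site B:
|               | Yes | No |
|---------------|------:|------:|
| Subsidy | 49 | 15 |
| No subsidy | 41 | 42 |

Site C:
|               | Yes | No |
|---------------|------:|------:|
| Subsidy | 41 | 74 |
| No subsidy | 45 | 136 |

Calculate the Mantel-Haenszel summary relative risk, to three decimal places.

1.511

RR_MH = Σ(aᵢ·n₀ᵢ/nᵢ) / Σ(cᵢ·n₁ᵢ/nᵢ), with n₁ᵢ = aᵢ+bᵢ (exposed), n₀ᵢ = cᵢ+dᵢ (unexposed), nᵢ = n₁ᵢ+n₀ᵢ.
Stratum 1 (Site A): n₁ = 244, n₀ = 413, n = 657; a·n₀/n = 192·413/657 = 120.6941; c·n₁/n = 214·244/657 = 79.4764
Stratum 2 (Site B): n₁ = 64, n₀ = 83, n = 147; a·n₀/n = 49·83/147 = 27.6667; c·n₁/n = 41·64/147 = 17.8503
Stratum 3 (Site C): n₁ = 115, n₀ = 181, n = 296; a·n₀/n = 41·181/296 = 25.0709; c·n₁/n = 45·115/296 = 17.4831
RR_MH = (120.6941 + 27.6667 + 25.0709) / (79.4764 + 17.8503 + 17.4831) = 173.4317 / 114.8099 = 1.51060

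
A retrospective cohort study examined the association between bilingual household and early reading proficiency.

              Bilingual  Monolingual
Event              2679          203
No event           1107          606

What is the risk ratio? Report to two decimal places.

Reading the table with exposure as columns: a = 2679 (Bilingual, case), b = 1107 (Bilingual, non-case), c = 203 (Monolingual, case), d = 606.
Risk in exposed = 2679/3786 = 0.70761; risk in unexposed = 203/809 = 0.25093.
RR = 0.70761 / 0.25093 = 2.81997
The risk among the exposed is 2.82 times that among the unexposed.

2.82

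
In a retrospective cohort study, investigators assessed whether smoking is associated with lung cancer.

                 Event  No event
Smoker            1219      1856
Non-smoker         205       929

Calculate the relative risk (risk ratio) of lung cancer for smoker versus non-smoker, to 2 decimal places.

2.19

Cells: a = 1219, b = 1856, c = 205, d = 929.
Risk in exposed = 1219/3075 = 0.39642; risk in unexposed = 205/1134 = 0.18078.
RR = 0.39642 / 0.18078 = 2.19289
The risk among the exposed is 2.19 times that among the unexposed.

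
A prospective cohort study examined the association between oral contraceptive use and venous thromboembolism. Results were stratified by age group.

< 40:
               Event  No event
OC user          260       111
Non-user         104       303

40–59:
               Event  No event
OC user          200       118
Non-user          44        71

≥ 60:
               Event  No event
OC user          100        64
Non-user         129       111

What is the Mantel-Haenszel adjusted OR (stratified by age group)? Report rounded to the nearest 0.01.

OR_MH = Σ(aᵢdᵢ/nᵢ) / Σ(bᵢcᵢ/nᵢ), where nᵢ is the stratum total.
Stratum 1 (< 40): n = 778; a·d/n = 260·303/778 = 101.2596; b·c/n = 111·104/778 = 14.8380
Stratum 2 (40–59): n = 433; a·d/n = 200·71/433 = 32.7945; b·c/n = 118·44/433 = 11.9908
Stratum 3 (≥ 60): n = 404; a·d/n = 100·111/404 = 27.4752; b·c/n = 64·129/404 = 20.4356
OR_MH = (101.2596 + 32.7945 + 27.4752) / (14.8380 + 11.9908 + 20.4356) = 161.5293 / 47.2645 = 3.41757

3.42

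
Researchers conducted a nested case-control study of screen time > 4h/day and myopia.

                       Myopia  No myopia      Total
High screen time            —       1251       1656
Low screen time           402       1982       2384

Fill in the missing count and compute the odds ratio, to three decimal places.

1.596

The missing cell is in the exposed row: 1656 − 1251 = 405.
So a = 405, b = 1251, c = 402, d = 1982.
OR = (a·d)/(b·c) = (405 × 1982) / (1251 × 402) = 802710 / 502902 = 1.59616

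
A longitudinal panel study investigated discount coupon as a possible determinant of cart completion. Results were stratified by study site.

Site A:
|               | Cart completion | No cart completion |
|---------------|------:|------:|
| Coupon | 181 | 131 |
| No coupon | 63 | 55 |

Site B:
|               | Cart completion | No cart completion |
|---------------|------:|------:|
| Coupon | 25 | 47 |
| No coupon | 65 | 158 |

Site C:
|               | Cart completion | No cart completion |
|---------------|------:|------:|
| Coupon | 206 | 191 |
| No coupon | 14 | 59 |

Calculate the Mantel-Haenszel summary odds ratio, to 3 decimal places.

1.771

OR_MH = Σ(aᵢdᵢ/nᵢ) / Σ(bᵢcᵢ/nᵢ), where nᵢ is the stratum total.
Stratum 1 (Site A): n = 430; a·d/n = 181·55/430 = 23.1512; b·c/n = 131·63/430 = 19.1930
Stratum 2 (Site B): n = 295; a·d/n = 25·158/295 = 13.3898; b·c/n = 47·65/295 = 10.3559
Stratum 3 (Site C): n = 470; a·d/n = 206·59/470 = 25.8596; b·c/n = 191·14/470 = 5.6894
OR_MH = (23.1512 + 13.3898 + 25.8596) / (19.1930 + 10.3559 + 5.6894) = 62.4006 / 35.2383 = 1.77082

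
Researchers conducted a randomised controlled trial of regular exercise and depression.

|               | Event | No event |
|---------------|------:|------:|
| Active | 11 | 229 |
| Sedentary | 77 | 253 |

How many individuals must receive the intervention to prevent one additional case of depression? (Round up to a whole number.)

6

Risk in treated group = 11/240 = 0.04583; risk in control = 77/330 = 0.23333.
Absolute risk reduction = 0.23333 − 0.04583 = 0.18750
NNT = 1 / ARR = 1 / 0.18750 = 5.333 → round up → 6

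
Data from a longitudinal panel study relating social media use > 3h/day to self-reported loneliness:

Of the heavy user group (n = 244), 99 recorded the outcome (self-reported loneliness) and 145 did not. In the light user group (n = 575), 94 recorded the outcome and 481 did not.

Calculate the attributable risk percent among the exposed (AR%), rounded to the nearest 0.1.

59.7

From the description: a = 99, b = 145, c = 94, d = 481.
Risk in exposed = 99/244 = 0.40574; risk in unexposed = 94/575 = 0.16348.
RR = 0.40574/0.16348 = 2.48191
AR% = (RR − 1)/RR × 100 = (2.48191 − 1)/2.48191 × 100 = 59.7084%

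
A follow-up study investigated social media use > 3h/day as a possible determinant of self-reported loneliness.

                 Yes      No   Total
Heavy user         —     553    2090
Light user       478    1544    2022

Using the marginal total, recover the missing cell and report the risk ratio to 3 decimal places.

3.111

The missing cell is in the exposed row: 2090 − 553 = 1537.
So a = 1537, b = 553, c = 478, d = 1544.
RR = [a/(a+b)] / [c/(c+d)] = (1537/2090) / (478/2022) = 0.73541/0.23640 = 3.11086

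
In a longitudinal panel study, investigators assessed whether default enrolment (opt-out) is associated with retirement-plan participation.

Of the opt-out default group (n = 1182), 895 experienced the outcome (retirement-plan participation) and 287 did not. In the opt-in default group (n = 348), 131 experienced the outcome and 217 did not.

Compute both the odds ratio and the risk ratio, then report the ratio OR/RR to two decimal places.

2.57

From the description: a = 895, b = 287, c = 131, d = 217.
OR = (895·217)/(287·131) = 194215/37597 = 5.16570
Risk in exposed = 895/1182 = 0.75719; risk in unexposed = 131/348 = 0.37644; RR = 2.01147
OR/RR = 5.16570 / 2.01147 = 2.56812
The outcome is not rare, so the OR lies further from 1 than the RR.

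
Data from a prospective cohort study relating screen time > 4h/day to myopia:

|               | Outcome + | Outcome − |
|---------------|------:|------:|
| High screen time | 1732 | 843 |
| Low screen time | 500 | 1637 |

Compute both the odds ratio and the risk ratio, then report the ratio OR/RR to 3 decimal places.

2.340

Cells: a = 1732, b = 843, c = 500, d = 1637.
OR = (1732·1637)/(843·500) = 2835284/421500 = 6.72665
Risk in exposed = 1732/2575 = 0.67262; risk in unexposed = 500/2137 = 0.23397; RR = 2.87478
OR/RR = 6.72665 / 2.87478 = 2.33988
The outcome is not rare, so the OR lies further from 1 than the RR.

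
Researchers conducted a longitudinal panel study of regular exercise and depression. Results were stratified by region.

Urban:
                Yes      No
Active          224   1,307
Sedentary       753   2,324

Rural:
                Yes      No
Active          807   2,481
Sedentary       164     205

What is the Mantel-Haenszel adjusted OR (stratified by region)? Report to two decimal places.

0.49

OR_MH = Σ(aᵢdᵢ/nᵢ) / Σ(bᵢcᵢ/nᵢ), where nᵢ is the stratum total.
Stratum 1 (Urban): n = 4608; a·d/n = 224·2324/4608 = 112.9722; b·c/n = 1307·753/4608 = 213.5788
Stratum 2 (Rural): n = 3657; a·d/n = 807·205/3657 = 45.2379; b·c/n = 2481·164/3657 = 111.2617
OR_MH = (112.9722 + 45.2379) / (213.5788 + 111.2617) = 158.2101 / 324.8405 = 0.48704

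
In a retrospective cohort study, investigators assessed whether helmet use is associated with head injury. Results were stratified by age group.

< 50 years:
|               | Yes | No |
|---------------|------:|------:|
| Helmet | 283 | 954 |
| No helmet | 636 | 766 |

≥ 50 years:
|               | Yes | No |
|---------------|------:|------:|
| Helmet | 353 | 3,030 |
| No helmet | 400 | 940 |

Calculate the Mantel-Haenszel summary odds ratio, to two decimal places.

OR_MH = Σ(aᵢdᵢ/nᵢ) / Σ(bᵢcᵢ/nᵢ), where nᵢ is the stratum total.
Stratum 1 (< 50 years): n = 2639; a·d/n = 283·766/2639 = 82.1440; b·c/n = 954·636/2639 = 229.9144
Stratum 2 (≥ 50 years): n = 4723; a·d/n = 353·940/4723 = 70.2562; b·c/n = 3030·400/4723 = 256.6166
OR_MH = (82.1440 + 70.2562) / (229.9144 + 256.6166) = 152.4002 / 486.5309 = 0.31324

0.31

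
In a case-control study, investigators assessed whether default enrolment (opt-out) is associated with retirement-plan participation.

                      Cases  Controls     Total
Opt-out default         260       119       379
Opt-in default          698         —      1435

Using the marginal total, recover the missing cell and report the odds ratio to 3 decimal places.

The missing cell is in the unexposed row: 1435 − 698 = 737.
So a = 260, b = 119, c = 698, d = 737.
OR = (a·d)/(b·c) = (260 × 737) / (119 × 698) = 191620 / 83062 = 2.30695

2.307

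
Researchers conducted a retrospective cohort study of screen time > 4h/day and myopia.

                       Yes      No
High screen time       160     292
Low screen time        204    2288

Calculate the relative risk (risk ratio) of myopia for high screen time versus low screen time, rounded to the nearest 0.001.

4.324

Cells: a = 160, b = 292, c = 204, d = 2288.
Risk in exposed = 160/452 = 0.35398; risk in unexposed = 204/2492 = 0.08186.
RR = 0.35398 / 0.08186 = 4.32414
The risk among the exposed is 4.32 times that among the unexposed.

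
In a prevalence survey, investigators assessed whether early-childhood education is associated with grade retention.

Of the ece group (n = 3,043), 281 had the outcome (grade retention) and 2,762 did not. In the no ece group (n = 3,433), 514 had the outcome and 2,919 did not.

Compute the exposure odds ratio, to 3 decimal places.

0.578

From the description: a = 281, b = 2762, c = 514, d = 2919.
OR = (a·d)/(b·c) = (281 × 2919) / (2762 × 514) = 820239 / 1419668 = 0.57777
Exposure is associated with lower odds of grade retention (OR = 0.58 < 1).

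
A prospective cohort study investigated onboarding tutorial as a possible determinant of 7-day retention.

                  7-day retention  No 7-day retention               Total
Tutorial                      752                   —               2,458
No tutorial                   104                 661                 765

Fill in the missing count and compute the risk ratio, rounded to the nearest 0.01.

The missing cell is in the exposed row: 2458 − 752 = 1706.
So a = 752, b = 1706, c = 104, d = 661.
RR = [a/(a+b)] / [c/(c+d)] = (752/2458) / (104/765) = 0.30594/0.13595 = 2.25042

2.25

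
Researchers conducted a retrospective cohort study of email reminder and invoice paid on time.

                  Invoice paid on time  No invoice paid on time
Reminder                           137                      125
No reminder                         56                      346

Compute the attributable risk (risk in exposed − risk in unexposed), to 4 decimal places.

Cells: a = 137, b = 125, c = 56, d = 346.
Risk in exposed = 137/262 = 0.522901; risk in unexposed = 56/402 = 0.139303.
Risk difference = 0.522901 − 0.139303 = 0.383597

0.3836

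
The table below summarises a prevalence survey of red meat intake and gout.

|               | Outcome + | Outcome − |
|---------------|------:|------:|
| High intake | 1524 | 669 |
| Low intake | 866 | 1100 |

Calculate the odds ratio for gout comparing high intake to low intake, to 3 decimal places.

Cells: a = 1524, b = 669, c = 866, d = 1100.
OR = (a·d)/(b·c) = (1524 × 1100) / (669 × 866) = 1676400 / 579354 = 2.89357
The odds of gout are about 2.89 times as high in the high intake group.

2.894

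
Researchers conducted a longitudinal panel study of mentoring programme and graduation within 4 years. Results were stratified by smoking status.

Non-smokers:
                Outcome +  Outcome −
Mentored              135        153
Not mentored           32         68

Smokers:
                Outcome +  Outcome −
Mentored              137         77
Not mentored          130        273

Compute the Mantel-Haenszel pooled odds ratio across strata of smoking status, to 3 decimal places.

2.922

OR_MH = Σ(aᵢdᵢ/nᵢ) / Σ(bᵢcᵢ/nᵢ), where nᵢ is the stratum total.
Stratum 1 (Non-smokers): n = 388; a·d/n = 135·68/388 = 23.6598; b·c/n = 153·32/388 = 12.6186
Stratum 2 (Smokers): n = 617; a·d/n = 137·273/617 = 60.6175; b·c/n = 77·130/617 = 16.2237
OR_MH = (23.6598 + 60.6175) / (12.6186 + 16.2237) = 84.2773 / 28.8422 = 2.92201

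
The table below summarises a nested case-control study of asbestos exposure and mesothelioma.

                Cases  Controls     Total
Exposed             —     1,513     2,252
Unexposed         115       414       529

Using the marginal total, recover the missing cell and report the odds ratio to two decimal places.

The missing cell is in the exposed row: 2252 − 1513 = 739.
So a = 739, b = 1513, c = 115, d = 414.
OR = (a·d)/(b·c) = (739 × 414) / (1513 × 115) = 305946 / 173995 = 1.75836

1.76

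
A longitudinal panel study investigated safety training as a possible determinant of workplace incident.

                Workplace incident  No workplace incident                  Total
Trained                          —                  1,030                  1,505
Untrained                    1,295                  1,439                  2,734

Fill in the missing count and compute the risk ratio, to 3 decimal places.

The missing cell is in the exposed row: 1505 − 1030 = 475.
So a = 475, b = 1030, c = 1295, d = 1439.
RR = [a/(a+b)] / [c/(c+d)] = (475/1505) / (1295/2734) = 0.31561/0.47366 = 0.66632

0.666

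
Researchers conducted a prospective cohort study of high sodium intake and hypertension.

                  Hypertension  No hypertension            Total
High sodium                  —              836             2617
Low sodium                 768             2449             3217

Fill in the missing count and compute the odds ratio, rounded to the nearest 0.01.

The missing cell is in the exposed row: 2617 − 836 = 1781.
So a = 1781, b = 836, c = 768, d = 2449.
OR = (a·d)/(b·c) = (1781 × 2449) / (836 × 768) = 4361669 / 642048 = 6.79337

6.79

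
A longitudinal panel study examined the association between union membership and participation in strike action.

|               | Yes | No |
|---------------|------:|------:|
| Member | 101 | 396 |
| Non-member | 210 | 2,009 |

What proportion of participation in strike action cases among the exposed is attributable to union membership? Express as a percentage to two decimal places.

53.43

Cells: a = 101, b = 396, c = 210, d = 2009.
Risk in exposed = 101/497 = 0.20322; risk in unexposed = 210/2219 = 0.09464.
RR = 0.20322/0.09464 = 2.14735
AR% = (RR − 1)/RR × 100 = (2.14735 − 1)/2.14735 × 100 = 53.4310%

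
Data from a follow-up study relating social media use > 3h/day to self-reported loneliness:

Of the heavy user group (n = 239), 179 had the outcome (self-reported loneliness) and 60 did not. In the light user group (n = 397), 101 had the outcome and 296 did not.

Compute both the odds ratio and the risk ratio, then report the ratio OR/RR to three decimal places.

2.970

From the description: a = 179, b = 60, c = 101, d = 296.
OR = (179·296)/(60·101) = 52984/6060 = 8.74323
Risk in exposed = 179/239 = 0.74895; risk in unexposed = 101/397 = 0.25441; RR = 2.94391
OR/RR = 8.74323 / 2.94391 = 2.96994
The outcome is not rare, so the OR lies further from 1 than the RR.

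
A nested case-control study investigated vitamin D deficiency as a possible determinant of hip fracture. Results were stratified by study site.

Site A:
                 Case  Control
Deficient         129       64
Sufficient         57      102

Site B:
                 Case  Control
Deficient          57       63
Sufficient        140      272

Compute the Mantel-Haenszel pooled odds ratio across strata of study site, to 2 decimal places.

OR_MH = Σ(aᵢdᵢ/nᵢ) / Σ(bᵢcᵢ/nᵢ), where nᵢ is the stratum total.
Stratum 1 (Site A): n = 352; a·d/n = 129·102/352 = 37.3807; b·c/n = 64·57/352 = 10.3636
Stratum 2 (Site B): n = 532; a·d/n = 57·272/532 = 29.1429; b·c/n = 63·140/532 = 16.5789
OR_MH = (37.3807 + 29.1429) / (10.3636 + 16.5789) = 66.5235 / 26.9426 = 2.46909

2.47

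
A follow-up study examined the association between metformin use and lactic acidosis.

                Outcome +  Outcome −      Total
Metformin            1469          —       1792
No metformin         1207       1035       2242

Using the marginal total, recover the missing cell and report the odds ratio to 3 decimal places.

3.900

The missing cell is in the exposed row: 1792 − 1469 = 323.
So a = 1469, b = 323, c = 1207, d = 1035.
OR = (a·d)/(b·c) = (1469 × 1035) / (323 × 1207) = 1520415 / 389861 = 3.89989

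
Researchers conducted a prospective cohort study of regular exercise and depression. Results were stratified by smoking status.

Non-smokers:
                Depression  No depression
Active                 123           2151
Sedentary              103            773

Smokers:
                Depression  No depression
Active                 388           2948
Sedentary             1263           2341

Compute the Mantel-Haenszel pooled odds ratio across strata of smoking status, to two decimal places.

0.27

OR_MH = Σ(aᵢdᵢ/nᵢ) / Σ(bᵢcᵢ/nᵢ), where nᵢ is the stratum total.
Stratum 1 (Non-smokers): n = 3150; a·d/n = 123·773/3150 = 30.1838; b·c/n = 2151·103/3150 = 70.3343
Stratum 2 (Smokers): n = 6940; a·d/n = 388·2341/6940 = 130.8801; b·c/n = 2948·1263/6940 = 536.5020
OR_MH = (30.1838 + 130.8801) / (70.3343 + 536.5020) = 161.0639 / 606.8363 = 0.26542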